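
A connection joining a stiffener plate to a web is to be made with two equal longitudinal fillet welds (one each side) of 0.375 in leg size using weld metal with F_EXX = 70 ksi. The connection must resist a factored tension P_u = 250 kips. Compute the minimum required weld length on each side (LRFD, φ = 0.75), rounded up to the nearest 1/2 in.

Throat t_e = 0.707 × 0.375 = 0.2651 in.
φr_n = 0.75 × 0.6 × 70 × 0.2651 = 8.351 kips/in.
L_req = P_u / φr_n = 250 / 8.351 = 29.93 in total.
Per side: 29.93 / 2 = 14.97 in.
Round up → use L = 15 in on each side.

L = 15 in on each side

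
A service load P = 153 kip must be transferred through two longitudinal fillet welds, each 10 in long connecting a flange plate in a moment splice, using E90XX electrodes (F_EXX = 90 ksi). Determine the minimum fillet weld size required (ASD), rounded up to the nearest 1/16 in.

w = 7/16 in

Total weld length L = 20 in.
Required throat t_e = P × Ω / (0.6 F_EXX × L) = 153 × 2.0 / (0.6 × 90 × 20) = 0.2833 in.
Required leg w = t_e / 0.707 = 0.4008 in → use 7/16 in.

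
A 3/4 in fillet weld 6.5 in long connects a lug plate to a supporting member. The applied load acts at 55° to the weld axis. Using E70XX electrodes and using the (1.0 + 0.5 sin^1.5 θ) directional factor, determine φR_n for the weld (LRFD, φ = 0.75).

E70XX → F_EXX = 70 ksi.
t_e = 0.707 × 0.75 = 0.5302 in; A_we = 0.5302 × 6.5 = 3.447 in².
Directional factor: 1.0 + 0.5 sin^1.5(55°) = 1.371.
F_nw = 0.6 × 70 × 1.371 = 57.57 ksi.
φR_n = 0.75 × 57.57 × 3.447 = 148.8 kip.

φR_n ≈ 149 kip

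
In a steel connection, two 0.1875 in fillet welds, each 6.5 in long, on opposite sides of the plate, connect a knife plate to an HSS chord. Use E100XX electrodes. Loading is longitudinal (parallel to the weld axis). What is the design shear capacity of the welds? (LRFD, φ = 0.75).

φR_n ≈ 77.5 kip

E100XX → F_EXX = 100 ksi.
Effective throat t_e = 0.707 × 0.1875 = 0.1326 in.
Total length L = 13 in; A_we = 0.1326 × 13 = 1.723 in².
F_nw = 0.6 F_EXX = 0.6 × 100 = 60 ksi.
φR_n = 0.75 × 60 × 1.723 = 77.55 kip.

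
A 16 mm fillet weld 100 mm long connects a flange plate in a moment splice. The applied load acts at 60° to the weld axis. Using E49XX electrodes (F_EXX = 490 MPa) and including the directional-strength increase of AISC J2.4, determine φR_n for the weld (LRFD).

φR_n ≈ 350 kN

t_e = 0.707 × 16 = 11.31 mm; A_we = 11.31 × 100 = 1131 mm².
Directional factor: 1.0 + 0.5 sin^1.5(60°) = 1.403.
F_nw = 0.6 × 490 × 1.403 = 412.5 MPa.
φR_n = 0.75 × 412.5 × 1131 × 10⁻³ = 349.9 kN.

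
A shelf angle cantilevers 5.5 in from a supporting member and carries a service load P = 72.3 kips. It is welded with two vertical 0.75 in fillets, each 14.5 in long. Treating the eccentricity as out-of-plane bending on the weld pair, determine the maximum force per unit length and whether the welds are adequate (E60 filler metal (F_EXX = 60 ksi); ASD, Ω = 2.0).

L_w = 2 × 14.5 = 29 in; section modulus (unit throat) S = 2 × L²/6 = 70.08 in².
Direct shear f_v = P/L_w = 72.3/29 = 2.493 kip/in.
Moment M = P × e = 72.3 × 5.5 = 397.65 kip·in; bending f_b = M/S = 5.674 kip/in.
f_max = √(f_v² + f_b²) = √(2.493² + 5.674²) = 6.198 kip/in.
r_n/Ω = (1/2.0) × 0.6 × 60 × (0.707 × 0.75) = 9.544 kip/in → adequate.

f_max ≈ 6.2 kip/in; adequate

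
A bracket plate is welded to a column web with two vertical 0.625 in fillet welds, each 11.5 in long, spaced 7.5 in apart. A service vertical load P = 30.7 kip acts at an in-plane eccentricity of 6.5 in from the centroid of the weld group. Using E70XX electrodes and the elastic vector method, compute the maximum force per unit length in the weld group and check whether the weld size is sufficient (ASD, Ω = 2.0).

E70XX → F_EXX = 70 ksi.
Total weld length L_w = 23 in. Treat welds as unit-width lines.
Polar moment about centroid: J = 2[d³/12 + d(b/2)²] = 2[11.5³/12 + 11.5×3.75²] = 576.9 in³.
Direct shear f_v = P/L_w = 30.7 / 23 = 1.335 kip/in (vertical).
Torsion M = P·e = 30.7 × 6.5 = 199.55 kip·in.
Critical point at (x, y) = (3.75, 5.75) from centroid. f_tx = M·y/J = 1.989 kip/in; f_ty = M·x/J = 1.297 kip/in.
Resultant f_max = √[f_tx² + (f_v + f_ty)²] = √[1.989² + (1.335 + 1.297)²] = 3.299 kip/in.
Capacity per unit length: r_n/Ω = (1/2.0) × 0.6 × 70 × (0.707 × 0.625) = 9.279 kip/in.
3.299 ≤ 9.279 → adequate.

f_max ≈ 3.3 kip/in; adequate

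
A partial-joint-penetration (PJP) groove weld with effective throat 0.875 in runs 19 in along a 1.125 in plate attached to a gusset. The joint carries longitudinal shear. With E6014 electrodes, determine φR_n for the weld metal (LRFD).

φR_n ≈ 449 kip

E60XX → F_EXX = 60 ksi.
Effective throat (given) t_e = 0.875 in.
A_we = 0.875 × 19 = 16.62 in².
F_nw = 0.6 F_EXX = 36 ksi.
φR_n = 0.75 × 36 × 16.62 = 448.9 kip.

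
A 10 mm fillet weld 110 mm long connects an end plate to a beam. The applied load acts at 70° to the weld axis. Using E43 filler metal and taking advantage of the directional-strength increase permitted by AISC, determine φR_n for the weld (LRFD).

φR_n ≈ 219 kN

E43XX → F_EXX = 430 MPa.
t_e = 0.707 × 10 = 7.07 mm; A_we = 7.07 × 110 = 777.7 mm².
Directional factor: 1.0 + 0.5 sin^1.5(70°) = 1.455.
F_nw = 0.6 × 430 × 1.455 = 375.5 MPa.
φR_n = 0.75 × 375.5 × 777.7 × 10⁻³ = 219 kN.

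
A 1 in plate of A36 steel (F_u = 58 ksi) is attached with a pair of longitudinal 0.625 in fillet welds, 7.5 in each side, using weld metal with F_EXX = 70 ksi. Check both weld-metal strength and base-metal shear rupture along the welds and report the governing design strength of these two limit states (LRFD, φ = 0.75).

t_e = 0.707 × 0.625 = 0.4419 in; L = 15 in.
Weld metal: φR_n = 0.75 × 0.6 × 70 × 0.4419 × 15 = 208.8 kip.
Base metal (shear rupture): φR_n = 0.75 × 0.6 × 58 × 1 × 15 = 391.5 kip.
Governing: weld metal.

φR_n ≈ 209 kip (weld metal governs)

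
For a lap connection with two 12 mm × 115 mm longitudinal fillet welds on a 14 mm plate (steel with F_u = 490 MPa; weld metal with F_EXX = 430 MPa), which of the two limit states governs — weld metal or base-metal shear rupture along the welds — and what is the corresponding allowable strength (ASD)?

t_e = 0.707 × 12 = 8.484 mm; L = 230 mm.
Weld metal: R_n/Ω = (1/2.0) × 0.6 × 430 × 8.484 × 230 × 10⁻³ = 251.7 kN.
Base metal (shear rupture): R_n/Ω = (1/2.0) × 0.6 × 490 × 14 × 230 × 10⁻³ = 473.3 kN.
Governing: weld metal.

R_n/Ω ≈ 252 kN (weld metal governs)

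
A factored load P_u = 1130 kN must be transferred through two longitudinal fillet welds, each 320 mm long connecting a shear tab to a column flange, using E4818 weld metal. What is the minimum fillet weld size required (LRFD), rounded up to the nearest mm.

E48XX → F_EXX = 480 MPa.
Total weld length L = 640 mm.
Required throat t_e = P_u / (φ × 0.6 F_EXX × L) = 1130 / (0.75 × 0.6 × 480 × 640 × 10⁻³) = 8.174 mm.
Required leg w = t_e / 0.707 = 11.56 mm → use 12 mm.

w = 12 mm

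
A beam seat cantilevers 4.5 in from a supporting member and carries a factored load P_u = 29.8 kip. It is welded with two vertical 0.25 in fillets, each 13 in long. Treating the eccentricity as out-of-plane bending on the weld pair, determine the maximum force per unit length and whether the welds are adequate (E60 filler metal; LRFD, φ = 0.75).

E60XX → F_EXX = 60 ksi.
L_w = 2 × 13 = 26 in; section modulus (unit throat) S = 2 × L²/6 = 56.33 in².
Direct shear f_v = P/L_w = 29.8/26 = 1.146 kip/in.
Moment M = P × e = 29.8 × 4.5 = 134.1 kip·in; bending f_b = M/S = 2.38 kip/in.
f_max = √(f_v² + f_b²) = √(1.146² + 2.38²) = 2.642 kip/in.
φr_n = 0.75 × 0.6 × 60 × (0.707 × 0.25) = 4.772 kip/in → adequate.

f_max ≈ 2.64 kip/in; adequate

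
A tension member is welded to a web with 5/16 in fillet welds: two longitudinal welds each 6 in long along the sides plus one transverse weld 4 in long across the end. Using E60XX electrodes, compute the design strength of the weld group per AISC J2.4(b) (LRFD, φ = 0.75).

E60XX → F_EXX = 60 ksi.
t_e = 0.707 × 0.3125 = 0.2209 in.
R_nwl = 0.6 × 60 × 0.2209 × 12 = 95.44 kips (longitudinal, 2 welds).
R_nwt = 0.6 × 60 × 0.2209 × 4 = 31.81 kips (transverse, base value).
(i) R_nwl + R_nwt = 127.3 kips; (ii) 0.85 R_nwl + 1.5 R_nwt = 128.9 kips.
R_n = max = 128.9 kips [governs: (ii)]; φR_n = 96.64 kips.

φR_n ≈ 96.6 kips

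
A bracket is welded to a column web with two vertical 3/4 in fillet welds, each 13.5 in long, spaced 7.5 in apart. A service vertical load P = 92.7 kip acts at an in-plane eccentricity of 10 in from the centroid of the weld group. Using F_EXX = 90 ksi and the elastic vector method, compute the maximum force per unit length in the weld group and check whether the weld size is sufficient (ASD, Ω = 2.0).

Total weld length L_w = 27 in. Treat welds as unit-width lines.
Polar moment about centroid: J = 2[d³/12 + d(b/2)²] = 2[13.5³/12 + 13.5×3.75²] = 789.8 in³.
Direct shear f_v = P/L_w = 92.7 / 27 = 3.433 kip/in (vertical).
Torsion M = P·e = 92.7 × 10 = 927 kip·in.
Critical point at (x, y) = (3.75, 6.75) from centroid. f_tx = M·y/J = 7.923 kip/in; f_ty = M·x/J = 4.402 kip/in.
Resultant f_max = √[f_tx² + (f_v + f_ty)²] = √[7.923² + (3.433 + 4.402)²] = 11.14 kip/in.
Capacity per unit length: r_n/Ω = (1/2.0) × 0.6 × 90 × (0.707 × 0.75) = 14.32 kip/in.
11.14 ≤ 14.32 → adequate.

f_max ≈ 11.1 kip/in; adequate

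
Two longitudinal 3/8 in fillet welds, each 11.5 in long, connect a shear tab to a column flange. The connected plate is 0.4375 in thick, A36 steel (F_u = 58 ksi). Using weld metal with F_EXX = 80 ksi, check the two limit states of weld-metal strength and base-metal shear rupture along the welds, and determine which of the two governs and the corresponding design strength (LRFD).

φR_n ≈ 220 kips (weld metal governs)

t_e = 0.707 × 0.375 = 0.2651 in; L = 23 in.
Weld metal: φR_n = 0.75 × 0.6 × 80 × 0.2651 × 23 = 219.5 kips.
Base metal (shear rupture): φR_n = 0.75 × 0.6 × 58 × 0.4375 × 23 = 262.6 kips.
Governing: weld metal.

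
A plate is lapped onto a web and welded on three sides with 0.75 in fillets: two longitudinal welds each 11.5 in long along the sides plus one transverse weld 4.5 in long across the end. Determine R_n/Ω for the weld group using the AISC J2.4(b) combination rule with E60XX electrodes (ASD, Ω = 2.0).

R_n/Ω ≈ 262 kip

E60XX → F_EXX = 60 ksi.
t_e = 0.707 × 0.75 = 0.5302 in.
R_nwl = 0.6 × 60 × 0.5302 × 23 = 439 kip (longitudinal, 2 welds).
R_nwt = 0.6 × 60 × 0.5302 × 4.5 = 85.9 kip (transverse, base value).
(i) R_nwl + R_nwt = 524.9 kip; (ii) 0.85 R_nwl + 1.5 R_nwt = 502 kip.
R_n = max = 524.9 kip [governs: (i)]; R_n/Ω = 262.5 kip.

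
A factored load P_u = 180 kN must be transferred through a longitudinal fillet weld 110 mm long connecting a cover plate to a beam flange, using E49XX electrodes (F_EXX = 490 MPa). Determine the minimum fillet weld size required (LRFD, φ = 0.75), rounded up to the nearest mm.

w = 11 mm

Total weld length L = 110 mm.
Required throat t_e = P_u / (φ × 0.6 F_EXX × L) = 180 / (0.75 × 0.6 × 490 × 110 × 10⁻³) = 7.421 mm.
Required leg w = t_e / 0.707 = 10.5 mm → use 11 mm.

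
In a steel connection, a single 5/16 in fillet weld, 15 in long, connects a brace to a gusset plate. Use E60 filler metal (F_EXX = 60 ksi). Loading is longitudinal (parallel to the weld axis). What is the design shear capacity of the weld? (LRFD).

φR_n ≈ 89.5 kip

Effective throat t_e = 0.707 × 0.3125 = 0.2209 in.
Total length L = 15 in; A_we = 0.2209 × 15 = 3.314 in².
F_nw = 0.6 F_EXX = 0.6 × 60 = 36 ksi.
φR_n = 0.75 × 36 × 3.314 = 89.48 kip.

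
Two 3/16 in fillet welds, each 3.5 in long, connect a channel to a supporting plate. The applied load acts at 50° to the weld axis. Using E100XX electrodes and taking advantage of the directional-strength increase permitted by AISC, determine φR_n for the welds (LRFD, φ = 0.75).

E100XX → F_EXX = 100 ksi.
t_e = 0.707 × 0.1875 = 0.1326 in; A_we = 0.1326 × 7 = 0.9279 in².
Directional factor: 1.0 + 0.5 sin^1.5(50°) = 1.335.
F_nw = 0.6 × 100 × 1.335 = 80.11 ksi.
φR_n = 0.75 × 80.11 × 0.9279 = 55.76 kips.

φR_n ≈ 55.8 kips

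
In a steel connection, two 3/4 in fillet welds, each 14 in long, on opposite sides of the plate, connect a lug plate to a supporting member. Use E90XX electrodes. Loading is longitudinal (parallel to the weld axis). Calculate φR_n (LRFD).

E90XX → F_EXX = 90 ksi.
Effective throat t_e = 0.707 × 0.75 = 0.5302 in.
Total length L = 28 in; A_we = 0.5302 × 28 = 14.85 in².
F_nw = 0.6 F_EXX = 0.6 × 90 = 54 ksi.
φR_n = 0.75 × 54 × 14.85 = 601.3 kips.

φR_n ≈ 601 kips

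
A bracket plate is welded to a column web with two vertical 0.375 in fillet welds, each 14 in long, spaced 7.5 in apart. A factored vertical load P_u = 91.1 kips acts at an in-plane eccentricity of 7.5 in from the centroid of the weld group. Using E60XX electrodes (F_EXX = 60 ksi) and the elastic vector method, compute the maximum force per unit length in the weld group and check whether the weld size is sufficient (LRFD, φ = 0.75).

Total weld length L_w = 28 in. Treat welds as unit-width lines.
Polar moment about centroid: J = 2[d³/12 + d(b/2)²] = 2[14³/12 + 14×3.75²] = 851.1 in³.
Direct shear f_v = P/L_w = 91.1 / 28 = 3.254 kip/in (vertical).
Torsion M = P·e = 91.1 × 7.5 = 683.25 kip·in.
Critical point at (x, y) = (3.75, 7) from centroid. f_tx = M·y/J = 5.62 kip/in; f_ty = M·x/J = 3.011 kip/in.
Resultant f_max = √[f_tx² + (f_v + f_ty)²] = √[5.62² + (3.254 + 3.011)²] = 8.415 kip/in.
Capacity per unit length: φr_n = 0.75 × 0.6 × 60 × (0.707 × 0.375) = 7.158 kip/in.
8.415 > 7.158 → NOT adequate.

f_max ≈ 8.42 kip/in; NOT adequate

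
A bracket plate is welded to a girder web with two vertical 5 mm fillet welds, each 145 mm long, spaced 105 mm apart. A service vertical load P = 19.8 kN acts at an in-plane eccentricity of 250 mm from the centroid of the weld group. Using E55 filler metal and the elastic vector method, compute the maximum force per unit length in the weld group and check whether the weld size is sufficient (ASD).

f_max ≈ 383 N/mm; adequate

E55XX → F_EXX = 550 MPa.
Total weld length L_w = 290 mm. Treat welds as unit-width lines.
Polar moment about centroid: J = 2[d³/12 + d(b/2)²] = 2[145³/12 + 145×52.5²] = 1307000 mm³.
Direct shear f_v = P/L_w = 19.8×10³ / 290 = 68.28 N/mm (vertical).
Torsion M = P·e = 19.8×10³ × 250 = 4950000 N·mm.
Critical point at (x, y) = (52.5, 72.5) from centroid. f_tx = M·y/J = 274.5 N/mm; f_ty = M·x/J = 198.8 N/mm.
Resultant f_max = √[f_tx² + (f_v + f_ty)²] = √[274.5² + (68.28 + 198.8)²] = 383 N/mm.
Capacity per unit length: r_n/Ω = (1/2.0) × 0.6 × 550 × (0.707 × 5) = 583.3 N/mm.
383 ≤ 583.3 → adequate.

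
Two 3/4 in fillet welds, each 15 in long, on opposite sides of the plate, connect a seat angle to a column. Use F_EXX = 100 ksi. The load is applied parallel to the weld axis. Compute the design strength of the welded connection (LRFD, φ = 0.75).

φR_n ≈ 716 kip

Effective throat t_e = 0.707 × 0.75 = 0.5302 in.
Total length L = 30 in; A_we = 0.5302 × 30 = 15.91 in².
F_nw = 0.6 F_EXX = 0.6 × 100 = 60 ksi.
φR_n = 0.75 × 60 × 15.91 = 715.8 kip.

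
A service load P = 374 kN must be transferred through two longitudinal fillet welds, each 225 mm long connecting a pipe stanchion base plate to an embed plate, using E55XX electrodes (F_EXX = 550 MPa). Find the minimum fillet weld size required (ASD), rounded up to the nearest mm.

Total weld length L = 450 mm.
Required throat t_e = P × Ω / (0.6 F_EXX × L) = 374 × 2.0 / (0.6 × 550 × 450 × 10⁻³) = 5.037 mm.
Required leg w = t_e / 0.707 = 7.125 mm → use 8 mm.

w = 8 mm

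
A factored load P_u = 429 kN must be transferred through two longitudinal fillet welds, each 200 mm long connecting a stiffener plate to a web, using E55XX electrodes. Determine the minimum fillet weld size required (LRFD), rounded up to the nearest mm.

w = 7 mm

E55XX → F_EXX = 550 MPa.
Total weld length L = 400 mm.
Required throat t_e = P_u / (φ × 0.6 F_EXX × L) = 429 / (0.75 × 0.6 × 550 × 400 × 10⁻³) = 4.333 mm.
Required leg w = t_e / 0.707 = 6.129 mm → use 7 mm.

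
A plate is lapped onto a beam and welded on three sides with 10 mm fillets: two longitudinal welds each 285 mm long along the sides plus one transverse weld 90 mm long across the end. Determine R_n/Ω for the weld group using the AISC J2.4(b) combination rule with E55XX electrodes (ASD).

E55XX → F_EXX = 550 MPa.
t_e = 0.707 × 10 = 7.07 mm.
R_nwl = 0.6 × 550 × 7.07 × 570 × 10⁻³ = 1330 kN (longitudinal, 2 welds).
R_nwt = 0.6 × 550 × 7.07 × 90 × 10⁻³ = 210 kN (transverse, base value).
(i) R_nwl + R_nwt = 1540 kN; (ii) 0.85 R_nwl + 1.5 R_nwt = 1445 kN.
R_n = max = 1540 kN [governs: (i)]; R_n/Ω = 769.9 kN.

R_n/Ω ≈ 770 kN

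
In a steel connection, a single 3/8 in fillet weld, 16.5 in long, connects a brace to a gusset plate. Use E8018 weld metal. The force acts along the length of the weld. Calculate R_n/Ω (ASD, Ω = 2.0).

R_n/Ω ≈ 105 kip

E80XX → F_EXX = 80 ksi.
Effective throat t_e = 0.707 × 0.375 = 0.2651 in.
Total length L = 16.5 in; A_we = 0.2651 × 16.5 = 4.375 in².
F_nw = 0.6 F_EXX = 0.6 × 80 = 48 ksi.
R_n = 48 × 4.375 = 210 kip; R_n/Ω = 210/2.0 = 105 kip.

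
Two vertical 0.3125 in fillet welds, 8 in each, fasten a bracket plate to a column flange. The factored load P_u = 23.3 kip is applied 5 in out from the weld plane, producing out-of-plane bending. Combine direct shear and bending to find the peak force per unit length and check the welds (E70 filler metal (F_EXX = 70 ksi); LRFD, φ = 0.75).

f_max ≈ 5.65 kip/in; adequate

L_w = 2 × 8 = 16 in; section modulus (unit throat) S = 2 × L²/6 = 21.33 in².
Direct shear f_v = P/L_w = 23.3/16 = 1.456 kip/in.
Moment M = P × e = 23.3 × 5 = 116.5 kip·in; bending f_b = M/S = 5.461 kip/in.
f_max = √(f_v² + f_b²) = √(1.456² + 5.461²) = 5.652 kip/in.
φr_n = 0.75 × 0.6 × 70 × (0.707 × 0.3125) = 6.96 kip/in → adequate.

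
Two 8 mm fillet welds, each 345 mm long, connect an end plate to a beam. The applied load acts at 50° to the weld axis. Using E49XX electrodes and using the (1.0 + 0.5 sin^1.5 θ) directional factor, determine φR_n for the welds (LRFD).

φR_n ≈ 1150 kN

E49XX → F_EXX = 490 MPa.
t_e = 0.707 × 8 = 5.656 mm; A_we = 5.656 × 690 = 3903 mm².
Directional factor: 1.0 + 0.5 sin^1.5(50°) = 1.335.
F_nw = 0.6 × 490 × 1.335 = 392.6 MPa.
φR_n = 0.75 × 392.6 × 3903 × 10⁻³ = 1149 kN.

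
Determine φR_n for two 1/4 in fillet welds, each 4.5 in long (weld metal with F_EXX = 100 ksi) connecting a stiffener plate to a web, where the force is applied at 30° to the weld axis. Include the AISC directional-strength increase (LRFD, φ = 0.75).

t_e = 0.707 × 0.25 = 0.1767 in; A_we = 0.1767 × 9 = 1.591 in².
Directional factor: 1.0 + 0.5 sin^1.5(30°) = 1.177.
F_nw = 0.6 × 100 × 1.177 = 70.61 ksi.
φR_n = 0.75 × 70.61 × 1.591 = 84.24 kips.

φR_n ≈ 84.2 kips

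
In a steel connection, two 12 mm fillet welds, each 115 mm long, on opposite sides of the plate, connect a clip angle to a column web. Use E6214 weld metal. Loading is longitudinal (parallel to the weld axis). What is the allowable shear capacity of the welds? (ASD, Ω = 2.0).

R_n/Ω ≈ 363 kN

E62XX → F_EXX = 620 MPa.
Effective throat t_e = 0.707 × 12 = 8.484 mm.
Total length L = 230 mm; A_we = 8.484 × 230 = 1951 mm².
F_nw = 0.6 F_EXX = 0.6 × 620 = 372 MPa.
R_n = 372 × 1951 × 10⁻³ = 725.9 kN; R_n/Ω = 725.9/2.0 = 362.9 kN.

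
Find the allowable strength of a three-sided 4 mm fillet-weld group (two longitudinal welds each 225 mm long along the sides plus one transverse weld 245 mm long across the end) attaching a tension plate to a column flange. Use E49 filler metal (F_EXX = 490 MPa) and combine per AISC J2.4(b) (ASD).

t_e = 0.707 × 4 = 2.828 mm.
R_nwl = 0.6 × 490 × 2.828 × 450 × 10⁻³ = 374.1 kN (longitudinal, 2 welds).
R_nwt = 0.6 × 490 × 2.828 × 245 × 10⁻³ = 203.7 kN (transverse, base value).
(i) R_nwl + R_nwt = 577.8 kN; (ii) 0.85 R_nwl + 1.5 R_nwt = 623.6 kN.
R_n = max = 623.6 kN [governs: (ii)]; R_n/Ω = 311.8 kN.

R_n/Ω ≈ 312 kN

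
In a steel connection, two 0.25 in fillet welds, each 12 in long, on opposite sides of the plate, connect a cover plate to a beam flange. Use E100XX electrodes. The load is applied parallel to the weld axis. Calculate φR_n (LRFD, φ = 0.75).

E100XX → F_EXX = 100 ksi.
Effective throat t_e = 0.707 × 0.25 = 0.1767 in.
Total length L = 24 in; A_we = 0.1767 × 24 = 4.242 in².
F_nw = 0.6 F_EXX = 0.6 × 100 = 60 ksi.
φR_n = 0.75 × 60 × 4.242 = 190.9 kip.

φR_n ≈ 191 kip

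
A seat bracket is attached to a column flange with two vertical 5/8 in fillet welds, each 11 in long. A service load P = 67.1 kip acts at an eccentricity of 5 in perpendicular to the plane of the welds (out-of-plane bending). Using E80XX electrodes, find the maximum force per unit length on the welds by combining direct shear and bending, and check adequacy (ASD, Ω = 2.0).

f_max ≈ 8.86 kip/in; adequate

E80XX → F_EXX = 80 ksi.
L_w = 2 × 11 = 22 in; section modulus (unit throat) S = 2 × L²/6 = 40.33 in².
Direct shear f_v = P/L_w = 67.1/22 = 3.05 kip/in.
Moment M = P × e = 67.1 × 5 = 335.5 kip·in; bending f_b = M/S = 8.318 kip/in.
f_max = √(f_v² + f_b²) = √(3.05² + 8.318²) = 8.86 kip/in.
r_n/Ω = (1/2.0) × 0.6 × 80 × (0.707 × 0.625) = 10.6 kip/in → adequate.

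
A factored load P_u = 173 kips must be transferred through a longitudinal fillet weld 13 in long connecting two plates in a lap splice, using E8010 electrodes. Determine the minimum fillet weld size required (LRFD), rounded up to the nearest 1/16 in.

w = 9/16 in

E80XX → F_EXX = 80 ksi.
Total weld length L = 13 in.
Required throat t_e = P_u / (φ × 0.6 F_EXX × L) = 173 / (0.75 × 0.6 × 80 × 13) = 0.3697 in.
Required leg w = t_e / 0.707 = 0.5229 in → use 9/16 in.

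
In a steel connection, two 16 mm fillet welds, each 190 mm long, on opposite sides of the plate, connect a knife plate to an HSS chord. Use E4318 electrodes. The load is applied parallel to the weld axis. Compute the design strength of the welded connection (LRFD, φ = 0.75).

φR_n ≈ 832 kN

E43XX → F_EXX = 430 MPa.
Effective throat t_e = 0.707 × 16 = 11.31 mm.
Total length L = 380 mm; A_we = 11.31 × 380 = 4299 mm².
F_nw = 0.6 F_EXX = 0.6 × 430 = 258 MPa.
φR_n = 0.75 × 258 × 4299 × 10⁻³ = 831.8 kN.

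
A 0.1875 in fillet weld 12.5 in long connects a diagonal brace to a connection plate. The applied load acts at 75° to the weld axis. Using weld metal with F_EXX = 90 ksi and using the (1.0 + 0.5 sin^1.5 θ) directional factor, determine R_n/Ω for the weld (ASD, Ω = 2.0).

t_e = 0.707 × 0.1875 = 0.1326 in; A_we = 0.1326 × 12.5 = 1.657 in².
Directional factor: 1.0 + 0.5 sin^1.5(75°) = 1.475.
F_nw = 0.6 × 90 × 1.475 = 79.63 ksi.
R_n/Ω = (79.63 × 1.657) / 2.0 = 65.98 kip.

R_n/Ω ≈ 66 kip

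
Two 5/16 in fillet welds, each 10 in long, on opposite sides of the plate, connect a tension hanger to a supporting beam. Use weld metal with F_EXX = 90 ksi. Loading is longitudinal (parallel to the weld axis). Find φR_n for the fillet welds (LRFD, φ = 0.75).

φR_n ≈ 179 kips

Effective throat t_e = 0.707 × 0.3125 = 0.2209 in.
Total length L = 20 in; A_we = 0.2209 × 20 = 4.419 in².
F_nw = 0.6 F_EXX = 0.6 × 90 = 54 ksi.
φR_n = 0.75 × 54 × 4.419 = 179 kips.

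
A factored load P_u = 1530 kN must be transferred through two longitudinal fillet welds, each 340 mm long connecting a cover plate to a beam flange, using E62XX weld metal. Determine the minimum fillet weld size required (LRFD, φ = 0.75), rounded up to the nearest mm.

E62XX → F_EXX = 620 MPa.
Total weld length L = 680 mm.
Required throat t_e = P_u / (φ × 0.6 F_EXX × L) = 1530 / (0.75 × 0.6 × 620 × 680 × 10⁻³) = 8.065 mm.
Required leg w = t_e / 0.707 = 11.41 mm → use 12 mm.

w = 12 mm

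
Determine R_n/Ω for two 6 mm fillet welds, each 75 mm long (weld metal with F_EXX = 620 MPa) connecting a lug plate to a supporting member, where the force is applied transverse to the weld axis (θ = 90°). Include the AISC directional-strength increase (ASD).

t_e = 0.707 × 6 = 4.242 mm; A_we = 4.242 × 150 = 636.3 mm².
Directional factor: 1.0 + 0.5 sin^1.5(90°) = 1.5.
F_nw = 0.6 × 620 × 1.5 = 558 MPa.
R_n/Ω = (558 × 636.3) / 2.0 × 10⁻³ = 177.5 kN.

R_n/Ω ≈ 178 kN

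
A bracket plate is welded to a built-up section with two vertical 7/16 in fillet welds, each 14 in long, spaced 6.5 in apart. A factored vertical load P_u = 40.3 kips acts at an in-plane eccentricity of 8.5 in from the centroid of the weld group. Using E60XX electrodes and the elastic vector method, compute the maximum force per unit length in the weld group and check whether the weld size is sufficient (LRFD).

E60XX → F_EXX = 60 ksi.
Total weld length L_w = 28 in. Treat welds as unit-width lines.
Polar moment about centroid: J = 2[d³/12 + d(b/2)²] = 2[14³/12 + 14×3.25²] = 753.1 in³.
Direct shear f_v = P/L_w = 40.3 / 28 = 1.439 kip/in (vertical).
Torsion M = P·e = 40.3 × 8.5 = 342.55 kip·in.
Critical point at (x, y) = (3.25, 7) from centroid. f_tx = M·y/J = 3.184 kip/in; f_ty = M·x/J = 1.478 kip/in.
Resultant f_max = √[f_tx² + (f_v + f_ty)²] = √[3.184² + (1.439 + 1.478)²] = 4.319 kip/in.
Capacity per unit length: φr_n = 0.75 × 0.6 × 60 × (0.707 × 0.4375) = 8.351 kip/in.
4.319 ≤ 8.351 → adequate.

f_max ≈ 4.32 kip/in; adequate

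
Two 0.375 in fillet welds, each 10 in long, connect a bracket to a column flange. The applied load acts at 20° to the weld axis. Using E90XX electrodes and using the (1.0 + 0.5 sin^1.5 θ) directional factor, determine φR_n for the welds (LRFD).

E90XX → F_EXX = 90 ksi.
t_e = 0.707 × 0.375 = 0.2651 in; A_we = 0.2651 × 20 = 5.303 in².
Directional factor: 1.0 + 0.5 sin^1.5(20°) = 1.1.
F_nw = 0.6 × 90 × 1.1 = 59.4 ksi.
φR_n = 0.75 × 59.4 × 5.303 = 236.2 kip.

φR_n ≈ 236 kip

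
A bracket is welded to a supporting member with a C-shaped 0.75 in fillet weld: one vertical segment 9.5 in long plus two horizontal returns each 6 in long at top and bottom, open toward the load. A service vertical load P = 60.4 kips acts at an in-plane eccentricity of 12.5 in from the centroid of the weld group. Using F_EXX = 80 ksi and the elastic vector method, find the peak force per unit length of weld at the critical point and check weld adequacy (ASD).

Total weld length L_w = 21.5 in. Treat welds as unit-width lines.
Centroid: x̄ = 2×6×3 / 21.5 = 1.674 in from the vertical weld.
Polar moment about centroid: J = I_x + I_y = [9.5³/12 + 2×6×4.75²] + [9.5×1.674² + 2(6³/12 + 6×1.326²)] = 425.9 in³.
Direct shear f_v = P/L_w = 60.4 / 21.5 = 2.809 kip/in (vertical).
Torsion M = P·e = 60.4 × 12.5 = 755 kip·in.
Critical point at (x, y) = (4.326, 4.75) from centroid. f_tx = M·y/J = 8.42 kip/in; f_ty = M·x/J = 7.668 kip/in.
Resultant f_max = √[f_tx² + (f_v + f_ty)²] = √[8.42² + (2.809 + 7.668)²] = 13.44 kip/in.
Capacity per unit length: r_n/Ω = (1/2.0) × 0.6 × 80 × (0.707 × 0.75) = 12.73 kip/in.
13.44 > 12.73 → NOT adequate.

f_max ≈ 13.4 kip/in; NOT adequate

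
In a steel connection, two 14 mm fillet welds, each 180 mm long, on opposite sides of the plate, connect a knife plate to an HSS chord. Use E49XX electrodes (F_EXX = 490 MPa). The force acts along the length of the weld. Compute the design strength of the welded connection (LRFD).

φR_n ≈ 786 kN

Effective throat t_e = 0.707 × 14 = 9.898 mm.
Total length L = 360 mm; A_we = 9.898 × 360 = 3563 mm².
F_nw = 0.6 F_EXX = 0.6 × 490 = 294 MPa.
φR_n = 0.75 × 294 × 3563 × 10⁻³ = 785.7 kN.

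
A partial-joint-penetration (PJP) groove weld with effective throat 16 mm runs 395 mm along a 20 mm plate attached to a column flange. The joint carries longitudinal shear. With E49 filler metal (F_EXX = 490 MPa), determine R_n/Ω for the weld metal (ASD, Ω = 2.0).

Effective throat (given) t_e = 16 mm.
A_we = 16 × 395 = 6320 mm².
F_nw = 0.6 F_EXX = 294 MPa.
R_n/Ω = (294 × 6320) / 2.0 × 10⁻³ = 929 kN.

R_n/Ω ≈ 929 kN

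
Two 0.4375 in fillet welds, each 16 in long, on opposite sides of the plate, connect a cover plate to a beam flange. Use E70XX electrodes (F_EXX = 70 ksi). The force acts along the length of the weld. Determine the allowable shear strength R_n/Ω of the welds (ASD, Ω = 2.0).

R_n/Ω ≈ 208 kips

Effective throat t_e = 0.707 × 0.4375 = 0.3093 in.
Total length L = 32 in; A_we = 0.3093 × 32 = 9.898 in².
F_nw = 0.6 F_EXX = 0.6 × 70 = 42 ksi.
R_n = 42 × 9.898 = 415.7 kips; R_n/Ω = 415.7/2.0 = 207.9 kips.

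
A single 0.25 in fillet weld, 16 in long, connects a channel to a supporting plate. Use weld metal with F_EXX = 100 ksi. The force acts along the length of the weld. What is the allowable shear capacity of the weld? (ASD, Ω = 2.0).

Effective throat t_e = 0.707 × 0.25 = 0.1767 in.
Total length L = 16 in; A_we = 0.1767 × 16 = 2.828 in².
F_nw = 0.6 F_EXX = 0.6 × 100 = 60 ksi.
R_n = 60 × 2.828 = 169.7 kip; R_n/Ω = 169.7/2.0 = 84.84 kip.

R_n/Ω ≈ 84.8 kip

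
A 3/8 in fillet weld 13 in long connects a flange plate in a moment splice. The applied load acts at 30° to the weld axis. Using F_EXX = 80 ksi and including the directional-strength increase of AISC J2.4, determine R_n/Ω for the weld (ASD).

t_e = 0.707 × 0.375 = 0.2651 in; A_we = 0.2651 × 13 = 3.447 in².
Directional factor: 1.0 + 0.5 sin^1.5(30°) = 1.177.
F_nw = 0.6 × 80 × 1.177 = 56.49 ksi.
R_n/Ω = (56.49 × 3.447) / 2.0 = 97.34 kip.

R_n/Ω ≈ 97.3 kip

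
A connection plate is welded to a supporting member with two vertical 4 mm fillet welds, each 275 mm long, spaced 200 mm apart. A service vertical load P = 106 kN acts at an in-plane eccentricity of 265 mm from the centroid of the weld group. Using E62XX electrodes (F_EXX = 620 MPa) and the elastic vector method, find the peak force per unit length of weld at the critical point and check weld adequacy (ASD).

Total weld length L_w = 550 mm. Treat welds as unit-width lines.
Polar moment about centroid: J = 2[d³/12 + d(b/2)²] = 2[275³/12 + 275×100²] = 8966000 mm³.
Direct shear f_v = P/L_w = 106×10³ / 550 = 192.7 N/mm (vertical).
Torsion M = P·e = 106×10³ × 265 = 28090000 N·mm.
Critical point at (x, y) = (100, 137.5) from centroid. f_tx = M·y/J = 430.8 N/mm; f_ty = M·x/J = 313.3 N/mm.
Resultant f_max = √[f_tx² + (f_v + f_ty)²] = √[430.8² + (192.7 + 313.3)²] = 664.5 N/mm.
Capacity per unit length: r_n/Ω = (1/2.0) × 0.6 × 620 × (0.707 × 4) = 526 N/mm.
664.5 > 526 → NOT adequate.

f_max ≈ 665 N/mm; NOT adequate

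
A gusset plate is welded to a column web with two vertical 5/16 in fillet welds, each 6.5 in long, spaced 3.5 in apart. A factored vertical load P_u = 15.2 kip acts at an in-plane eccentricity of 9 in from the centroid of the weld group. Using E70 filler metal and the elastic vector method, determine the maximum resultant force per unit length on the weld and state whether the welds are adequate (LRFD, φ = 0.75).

f_max ≈ 6.54 kip/in; adequate

E70XX → F_EXX = 70 ksi.
Total weld length L_w = 13 in. Treat welds as unit-width lines.
Polar moment about centroid: J = 2[d³/12 + d(b/2)²] = 2[6.5³/12 + 6.5×1.75²] = 85.58 in³.
Direct shear f_v = P/L_w = 15.2 / 13 = 1.169 kip/in (vertical).
Torsion M = P·e = 15.2 × 9 = 136.8 kip·in.
Critical point at (x, y) = (1.75, 3.25) from centroid. f_tx = M·y/J = 5.195 kip/in; f_ty = M·x/J = 2.797 kip/in.
Resultant f_max = √[f_tx² + (f_v + f_ty)²] = √[5.195² + (1.169 + 2.797)²] = 6.536 kip/in.
Capacity per unit length: φr_n = 0.75 × 0.6 × 70 × (0.707 × 0.3125) = 6.96 kip/in.
6.536 ≤ 6.96 → adequate.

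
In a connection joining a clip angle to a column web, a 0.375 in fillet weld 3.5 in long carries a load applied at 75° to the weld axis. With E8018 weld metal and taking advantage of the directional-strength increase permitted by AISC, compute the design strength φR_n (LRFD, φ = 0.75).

φR_n ≈ 49.3 kip

E80XX → F_EXX = 80 ksi.
t_e = 0.707 × 0.375 = 0.2651 in; A_we = 0.2651 × 3.5 = 0.9279 in².
Directional factor: 1.0 + 0.5 sin^1.5(75°) = 1.475.
F_nw = 0.6 × 80 × 1.475 = 70.78 ksi.
φR_n = 0.75 × 70.78 × 0.9279 = 49.26 kip.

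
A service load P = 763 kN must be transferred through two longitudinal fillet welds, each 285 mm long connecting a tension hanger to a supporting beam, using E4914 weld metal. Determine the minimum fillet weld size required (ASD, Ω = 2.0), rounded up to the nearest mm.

E49XX → F_EXX = 490 MPa.
Total weld length L = 570 mm.
Required throat t_e = P × Ω / (0.6 F_EXX × L) = 763 × 2.0 / (0.6 × 490 × 570 × 10⁻³) = 9.106 mm.
Required leg w = t_e / 0.707 = 12.88 mm → use 13 mm.

w = 13 mm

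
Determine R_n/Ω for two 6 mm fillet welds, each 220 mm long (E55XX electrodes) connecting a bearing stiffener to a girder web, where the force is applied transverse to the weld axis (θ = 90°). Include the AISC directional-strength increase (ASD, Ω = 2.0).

R_n/Ω ≈ 462 kN

E55XX → F_EXX = 550 MPa.
t_e = 0.707 × 6 = 4.242 mm; A_we = 4.242 × 440 = 1866 mm².
Directional factor: 1.0 + 0.5 sin^1.5(90°) = 1.5.
F_nw = 0.6 × 550 × 1.5 = 495 MPa.
R_n/Ω = (495 × 1866) / 2.0 × 10⁻³ = 462 kN.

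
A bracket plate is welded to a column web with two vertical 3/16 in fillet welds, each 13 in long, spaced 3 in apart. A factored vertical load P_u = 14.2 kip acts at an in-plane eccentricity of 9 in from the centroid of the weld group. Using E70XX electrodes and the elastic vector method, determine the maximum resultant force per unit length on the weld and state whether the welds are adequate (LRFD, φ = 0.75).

E70XX → F_EXX = 70 ksi.
Total weld length L_w = 26 in. Treat welds as unit-width lines.
Polar moment about centroid: J = 2[d³/12 + d(b/2)²] = 2[13³/12 + 13×1.5²] = 424.7 in³.
Direct shear f_v = P/L_w = 14.2 / 26 = 0.5462 kip/in (vertical).
Torsion M = P·e = 14.2 × 9 = 127.8 kip·in.
Critical point at (x, y) = (1.5, 6.5) from centroid. f_tx = M·y/J = 1.956 kip/in; f_ty = M·x/J = 0.4514 kip/in.
Resultant f_max = √[f_tx² + (f_v + f_ty)²] = √[1.956² + (0.5462 + 0.4514)²] = 2.196 kip/in.
Capacity per unit length: φr_n = 0.75 × 0.6 × 70 × (0.707 × 0.1875) = 4.176 kip/in.
2.196 ≤ 4.176 → adequate.

f_max ≈ 2.2 kip/in; adequate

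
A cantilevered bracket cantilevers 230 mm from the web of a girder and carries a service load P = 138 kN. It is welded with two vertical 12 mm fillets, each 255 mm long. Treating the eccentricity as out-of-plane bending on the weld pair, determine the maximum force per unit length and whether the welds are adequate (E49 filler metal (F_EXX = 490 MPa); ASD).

L_w = 2 × 255 = 510 mm; section modulus (unit throat) S = 2 × L²/6 = 21680 mm².
Direct shear f_v = P/L_w = 138×10³/510 = 270.6 N/mm.
Moment M = P × e = 138×10³ × 230 = 31740000 N·mm; bending f_b = M/S = 1464 N/mm.
f_max = √(f_v² + f_b²) = √(270.6² + 1464²) = 1489 N/mm.
r_n/Ω = (1/2.0) × 0.6 × 490 × (0.707 × 12) = 1247 N/mm → NOT adequate.

f_max ≈ 1490 N/mm; NOT adequate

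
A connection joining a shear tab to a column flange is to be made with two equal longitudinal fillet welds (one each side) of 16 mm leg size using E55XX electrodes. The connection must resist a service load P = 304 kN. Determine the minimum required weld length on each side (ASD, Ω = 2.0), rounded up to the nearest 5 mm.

L = 85 mm on each side

E55XX → F_EXX = 550 MPa.
Throat t_e = 0.707 × 16 = 11.31 mm.
r_n/Ω = (0.6 × 550 × 11.31) / 2.0 = 1866 N/mm = 1.866 kN/mm.
L_req = P / (r_n/Ω) = 304 / 1.866 = 162.9 mm total.
Per side: 162.9 / 2 = 81.44 mm.
Round up → use L = 85 mm on each side.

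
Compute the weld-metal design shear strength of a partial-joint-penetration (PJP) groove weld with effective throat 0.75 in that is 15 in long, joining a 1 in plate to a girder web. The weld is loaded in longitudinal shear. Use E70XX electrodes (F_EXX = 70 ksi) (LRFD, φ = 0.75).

φR_n ≈ 354 kip

Effective throat (given) t_e = 0.75 in.
A_we = 0.75 × 15 = 11.25 in².
F_nw = 0.6 F_EXX = 42 ksi.
φR_n = 0.75 × 42 × 11.25 = 354.4 kip.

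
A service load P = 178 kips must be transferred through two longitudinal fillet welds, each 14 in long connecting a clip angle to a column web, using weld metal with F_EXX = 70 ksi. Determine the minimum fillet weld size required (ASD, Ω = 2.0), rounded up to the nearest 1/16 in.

Total weld length L = 28 in.
Required throat t_e = P × Ω / (0.6 F_EXX × L) = 178 × 2.0 / (0.6 × 70 × 28) = 0.3027 in.
Required leg w = t_e / 0.707 = 0.4282 in → use 7/16 in.

w = 7/16 in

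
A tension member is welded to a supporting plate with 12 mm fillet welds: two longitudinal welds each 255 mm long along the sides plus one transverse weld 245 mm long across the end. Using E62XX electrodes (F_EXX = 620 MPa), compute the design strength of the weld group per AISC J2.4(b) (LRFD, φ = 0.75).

φR_n ≈ 1900 kN

t_e = 0.707 × 12 = 8.484 mm.
R_nwl = 0.6 × 620 × 8.484 × 510 × 10⁻³ = 1610 kN (longitudinal, 2 welds).
R_nwt = 0.6 × 620 × 8.484 × 245 × 10⁻³ = 773.2 kN (transverse, base value).
(i) R_nwl + R_nwt = 2383 kN; (ii) 0.85 R_nwl + 1.5 R_nwt = 2528 kN.
R_n = max = 2528 kN [governs: (ii)]; φR_n = 1896 kN.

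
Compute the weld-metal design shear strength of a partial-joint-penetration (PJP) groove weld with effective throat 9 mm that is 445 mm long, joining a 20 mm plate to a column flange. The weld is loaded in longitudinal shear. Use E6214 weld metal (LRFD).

E62XX → F_EXX = 620 MPa.
Effective throat (given) t_e = 9 mm.
A_we = 9 × 445 = 4005 mm².
F_nw = 0.6 F_EXX = 372 MPa.
φR_n = 0.75 × 372 × 4005 × 10⁻³ = 1117 kN.

φR_n ≈ 1120 kN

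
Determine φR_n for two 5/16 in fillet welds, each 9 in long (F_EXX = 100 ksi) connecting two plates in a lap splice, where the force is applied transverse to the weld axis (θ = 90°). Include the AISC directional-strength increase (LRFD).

φR_n ≈ 268 kip

t_e = 0.707 × 0.3125 = 0.2209 in; A_we = 0.2209 × 18 = 3.977 in².
Directional factor: 1.0 + 0.5 sin^1.5(90°) = 1.5.
F_nw = 0.6 × 100 × 1.5 = 90 ksi.
φR_n = 0.75 × 90 × 3.977 = 268.4 kip.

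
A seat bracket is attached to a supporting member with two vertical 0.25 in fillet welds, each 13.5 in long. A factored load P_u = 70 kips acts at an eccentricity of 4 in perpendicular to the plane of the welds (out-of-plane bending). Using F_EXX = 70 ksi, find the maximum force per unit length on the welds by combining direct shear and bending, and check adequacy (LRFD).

L_w = 2 × 13.5 = 27 in; section modulus (unit throat) S = 2 × L²/6 = 60.75 in².
Direct shear f_v = P/L_w = 70/27 = 2.593 kip/in.
Moment M = P × e = 70 × 4 = 280 kip·in; bending f_b = M/S = 4.609 kip/in.
f_max = √(f_v² + f_b²) = √(2.593² + 4.609²) = 5.288 kip/in.
φr_n = 0.75 × 0.6 × 70 × (0.707 × 0.25) = 5.568 kip/in → adequate.

f_max ≈ 5.29 kip/in; adequate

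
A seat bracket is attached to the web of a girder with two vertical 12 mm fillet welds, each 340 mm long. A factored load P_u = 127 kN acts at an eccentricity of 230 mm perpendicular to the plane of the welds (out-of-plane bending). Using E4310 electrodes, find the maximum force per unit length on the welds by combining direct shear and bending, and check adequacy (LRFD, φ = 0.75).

f_max ≈ 781 N/mm; adequate

E43XX → F_EXX = 430 MPa.
L_w = 2 × 340 = 680 mm; section modulus (unit throat) S = 2 × L²/6 = 38530 mm².
Direct shear f_v = P/L_w = 127×10³/680 = 186.8 N/mm.
Moment M = P × e = 127×10³ × 230 = 29210000 N·mm; bending f_b = M/S = 758 N/mm.
f_max = √(f_v² + f_b²) = √(186.8² + 758²) = 780.7 N/mm.
φr_n = 0.75 × 0.6 × 430 × (0.707 × 12) = 1642 N/mm → adequate.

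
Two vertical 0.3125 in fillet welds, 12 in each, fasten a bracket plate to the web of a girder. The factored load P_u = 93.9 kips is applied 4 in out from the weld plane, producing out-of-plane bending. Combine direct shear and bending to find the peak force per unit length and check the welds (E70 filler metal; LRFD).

E70XX → F_EXX = 70 ksi.
L_w = 2 × 12 = 24 in; section modulus (unit throat) S = 2 × L²/6 = 48 in².
Direct shear f_v = P/L_w = 93.9/24 = 3.913 kip/in.
Moment M = P × e = 93.9 × 4 = 375.6 kip·in; bending f_b = M/S = 7.825 kip/in.
f_max = √(f_v² + f_b²) = √(3.913² + 7.825²) = 8.749 kip/in.
φr_n = 0.75 × 0.6 × 70 × (0.707 × 0.3125) = 6.96 kip/in → NOT adequate.

f_max ≈ 8.75 kip/in; NOT adequate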